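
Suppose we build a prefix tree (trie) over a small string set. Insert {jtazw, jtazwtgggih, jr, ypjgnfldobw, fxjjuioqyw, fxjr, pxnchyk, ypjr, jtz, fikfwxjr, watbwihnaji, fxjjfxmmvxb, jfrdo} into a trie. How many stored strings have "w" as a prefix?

1

Filter for entries beginning with "w":
Words under "w": watbwihnaji
Count: 1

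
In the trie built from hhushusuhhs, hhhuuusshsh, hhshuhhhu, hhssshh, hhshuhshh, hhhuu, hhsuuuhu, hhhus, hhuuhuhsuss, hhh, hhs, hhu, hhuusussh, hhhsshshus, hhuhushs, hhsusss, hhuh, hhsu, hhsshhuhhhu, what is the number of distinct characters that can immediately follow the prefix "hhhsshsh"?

1

Walk "hhhsshsh" from the root, arriving at one node.
Distinct next characters after "hhhsshsh": u.
That node has 1 child edge.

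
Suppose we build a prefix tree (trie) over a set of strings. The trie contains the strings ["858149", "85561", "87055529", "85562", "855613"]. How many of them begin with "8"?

Walk to "8"; the words in its subtree are exactly those with that prefix.
Matches: "85561", "855613", "85562", "858149", "87055529"
Count: 5

5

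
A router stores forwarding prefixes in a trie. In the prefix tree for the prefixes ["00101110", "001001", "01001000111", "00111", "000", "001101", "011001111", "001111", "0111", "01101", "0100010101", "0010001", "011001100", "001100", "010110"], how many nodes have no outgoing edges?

14

Leaves are exactly the stored words that no other stored word extends.
Those words: "000", "0010001", "001001", "00101110", "001100", "001101", "001111", "0100010101", "01001000111", "010110", "011001100", "011001111", "01101", "0111"
Leaf count: 14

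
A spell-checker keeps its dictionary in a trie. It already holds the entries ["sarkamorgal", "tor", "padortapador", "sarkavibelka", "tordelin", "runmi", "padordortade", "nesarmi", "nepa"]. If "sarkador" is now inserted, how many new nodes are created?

Walking "sarkador" from the root, the first 5 characters ("sarka") follow existing edges; "d" is the first miss.
Each of the 3 remaining characters creates one node.

3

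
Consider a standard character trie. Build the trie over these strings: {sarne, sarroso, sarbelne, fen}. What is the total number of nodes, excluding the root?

Trace insertions, counting only characters that open a new branch:
  "sarne" → 5 new (s, a, r, n, e)
  "sarroso" → prefix "sar" already present; 4 new (r, o, s, o)
  "sarbelne" → prefix "sar" already present; 5 new (b, e, l, n, e)
  "fen" → 3 new (f, e, n)
Total nodes = 5 + 4 + 5 + 3 = 17

17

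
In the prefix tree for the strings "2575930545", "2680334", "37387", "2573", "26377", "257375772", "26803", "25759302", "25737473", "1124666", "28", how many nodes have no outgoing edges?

9

A leaf is a node with no children — equivalently, the end of a word that is not a proper prefix of any other stored word.
Those words: "1124666", "25737473", "257375772", "25759302", "2575930545", "26377", "2680334", "28", "37387"
Leaf count: 9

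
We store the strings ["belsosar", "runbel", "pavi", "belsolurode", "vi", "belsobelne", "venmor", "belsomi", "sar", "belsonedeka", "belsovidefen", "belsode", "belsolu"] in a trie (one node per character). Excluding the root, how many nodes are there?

Trace insertions, counting only characters that open a new branch:
  "belsosar" → 8 new (b, e, l, s, o, s, a, r)
  "runbel" → 6 new (r, u, n, b, e, l)
  "pavi" → 4 new (p, a, v, i)
  "belsolurode" → prefix "belso" already present; 6 new (l, u, r, o, d, e)
  "vi" → 2 new (v, i)
  "belsobelne" → prefix "belso" already present; 5 new (b, e, l, n, e)
  "venmor" → prefix "v" already present; 5 new (e, n, m, o, r)
  "belsomi" → prefix "belso" already present; 2 new (m, i)
  "sar" → 3 new (s, a, r)
  "belsonedeka" → prefix "belso" already present; 6 new (n, e, d, e, k, a)
  "belsovidefen" → prefix "belso" already present; 7 new (v, i, d, e, f, e, n)
  "belsode" → prefix "belso" already present; 2 new (d, e)
  "belsolu" → prefix "belsolu" already present; 0 new (none)
Total nodes = 8 + 6 + 4 + 6 + 2 + 5 + 5 + 2 + 3 + 6 + 7 + 2 + 0 = 56

56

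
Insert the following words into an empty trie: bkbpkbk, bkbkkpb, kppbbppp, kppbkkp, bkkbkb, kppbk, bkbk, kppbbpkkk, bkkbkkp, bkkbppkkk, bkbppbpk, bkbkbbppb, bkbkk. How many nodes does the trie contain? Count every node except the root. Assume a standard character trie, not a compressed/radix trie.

45

Trace insertions, counting only characters that open a new branch:
  "bkbpkbk" → 7 new (b, k, b, p, k, b, k)
  "bkbkkpb" → prefix "bkb" already present; 4 new (k, k, p, b)
  "kppbbppp" → 8 new (k, p, p, b, b, p, p, p)
  "kppbkkp" → prefix "kppb" already present; 3 new (k, k, p)
  "bkkbkb" → prefix "bk" already present; 4 new (k, b, k, b)
  "kppbk" → prefix "kppbk" already present; 0 new (none)
  "bkbk" → prefix "bkbk" already present; 0 new (none)
  "kppbbpkkk" → prefix "kppbbp" already present; 3 new (k, k, k)
  "bkkbkkp" → prefix "bkkbk" already present; 2 new (k, p)
  "bkkbppkkk" → prefix "bkkb" already present; 5 new (p, p, k, k, k)
  "bkbppbpk" → prefix "bkbp" already present; 4 new (p, b, p, k)
  "bkbkbbppb" → prefix "bkbk" already present; 5 new (b, b, p, p, b)
  "bkbkk" → prefix "bkbkk" already present; 0 new (none)
Total nodes = 7 + 4 + 8 + 3 + 4 + 0 + 0 + 3 + 2 + 5 + 4 + 5 + 0 = 45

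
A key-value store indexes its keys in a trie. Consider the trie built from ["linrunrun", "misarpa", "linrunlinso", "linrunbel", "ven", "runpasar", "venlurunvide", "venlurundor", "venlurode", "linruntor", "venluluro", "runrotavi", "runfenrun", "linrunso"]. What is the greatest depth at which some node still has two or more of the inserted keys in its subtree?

8

Look for the deepest trie node that still has at least two words in its subtree.
"venlurundor" and "venlurunvide" agree on "venlurun" (8 characters) before diverging; nothing deeper is shared.
Longest shared-prefix length: 8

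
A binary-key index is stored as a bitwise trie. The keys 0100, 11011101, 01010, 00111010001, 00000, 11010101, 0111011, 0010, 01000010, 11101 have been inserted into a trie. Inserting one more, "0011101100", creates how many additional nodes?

The longest prefix of "0011101100" already in the trie is "0011101" (length 7).
New nodes needed: |"0011101100"| − 7 = 10 − 7 = 3.

3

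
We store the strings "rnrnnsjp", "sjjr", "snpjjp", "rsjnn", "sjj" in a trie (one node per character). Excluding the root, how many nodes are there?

21

Trie structure (* marks end of a word):
(root)
├─ r
│  ├─ n
│  │  └─ r
│  │     └─ n
│  │        └─ n
│  │           └─ s
│  │              └─ j
│  │                 └─ p *
│  └─ s
│     └─ j
│        └─ n
│           └─ n *
└─ s
   ├─ j
   │  └─ j *
   │     └─ r *
   └─ n
      └─ p
         └─ j
            └─ j
               └─ p *
Counting every labelled node above: 21.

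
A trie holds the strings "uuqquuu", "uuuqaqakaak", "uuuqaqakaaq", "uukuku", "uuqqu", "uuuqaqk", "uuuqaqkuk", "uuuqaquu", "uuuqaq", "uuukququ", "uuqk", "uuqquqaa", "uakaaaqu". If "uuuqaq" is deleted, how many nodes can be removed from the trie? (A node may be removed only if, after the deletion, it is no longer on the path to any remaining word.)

Walk "uuuqaq" from the leaf back toward the root, removing each node that no remaining word uses.
Every node on "uuuqaq" is still needed (e.g. by "uuuqaqakaak"), so nothing is freed.
Nodes removed: 0

0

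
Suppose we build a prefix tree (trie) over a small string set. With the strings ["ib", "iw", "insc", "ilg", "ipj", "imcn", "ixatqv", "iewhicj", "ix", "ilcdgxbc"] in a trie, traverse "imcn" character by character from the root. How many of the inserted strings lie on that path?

Check each prefix of "imcn" against the stored set — each match is an end-marker on the path.
Prefixes of the query that are stored words: "imcn"
Count: 1

1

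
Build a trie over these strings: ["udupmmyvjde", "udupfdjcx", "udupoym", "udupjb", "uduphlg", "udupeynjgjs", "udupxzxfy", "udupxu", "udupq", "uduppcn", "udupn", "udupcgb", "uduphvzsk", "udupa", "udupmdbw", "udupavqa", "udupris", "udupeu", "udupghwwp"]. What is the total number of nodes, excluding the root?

Insert word by word; a character creates a node only if that edge doesn't already exist:
  "udupmmyvjde" → 11 new (u, d, u, p, m, m, y, v, j, d, e)
  "udupfdjcx" → prefix "udup" already present; 5 new (f, d, j, c, x)
  "udupoym" → prefix "udup" already present; 3 new (o, y, m)
  "udupjb" → prefix "udup" already present; 2 new (j, b)
  "uduphlg" → prefix "udup" already present; 3 new (h, l, g)
  "udupeynjgjs" → prefix "udup" already present; 7 new (e, y, n, j, g, j, s)
  "udupxzxfy" → prefix "udup" already present; 5 new (x, z, x, f, y)
  "udupxu" → prefix "udupx" already present; 1 new (u)
  "udupq" → prefix "udup" already present; 1 new (q)
  "uduppcn" → prefix "udup" already present; 3 new (p, c, n)
  "udupn" → prefix "udup" already present; 1 new (n)
  "udupcgb" → prefix "udup" already present; 3 new (c, g, b)
  "uduphvzsk" → prefix "uduph" already present; 4 new (v, z, s, k)
  "udupa" → prefix "udup" already present; 1 new (a)
  "udupmdbw" → prefix "udupm" already present; 3 new (d, b, w)
  "udupavqa" → prefix "udupa" already present; 3 new (v, q, a)
  "udupris" → prefix "udup" already present; 3 new (r, i, s)
  "udupeu" → prefix "udupe" already present; 1 new (u)
  "udupghwwp" → prefix "udup" already present; 5 new (g, h, w, w, p)
Total nodes = 11 + 5 + 3 + 2 + 3 + 7 + 5 + 1 + 1 + 3 + 1 + 3 + 4 + 1 + 3 + 3 + 3 + 1 + 5 = 65

65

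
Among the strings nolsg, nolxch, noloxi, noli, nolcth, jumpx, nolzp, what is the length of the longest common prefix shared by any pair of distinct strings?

3

Equivalently: take the maximum, over all pairs, of their longest common prefix length.
e.g. "nolcth" and "noli" share the prefix "nol" of length 3; no pair shares a longer one.
Longest shared-prefix length: 3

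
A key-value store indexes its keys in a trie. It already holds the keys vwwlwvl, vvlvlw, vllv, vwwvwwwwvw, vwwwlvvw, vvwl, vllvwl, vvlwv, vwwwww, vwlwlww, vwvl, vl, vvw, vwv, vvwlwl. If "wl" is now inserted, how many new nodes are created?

2

Nothing in the trie begins with "w"; the whole of "wl" is new.
2 − 0 = 2 new nodes.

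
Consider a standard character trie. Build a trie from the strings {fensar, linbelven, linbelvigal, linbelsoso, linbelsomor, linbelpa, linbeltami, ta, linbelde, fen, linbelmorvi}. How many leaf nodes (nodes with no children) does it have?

A leaf is a node with no children — equivalently, the end of a word that is not a proper prefix of any other stored word.
Those words: "fensar", "linbelde", "linbelmorvi", "linbelpa", "linbelsomor", "linbelsoso", "linbeltami", "linbelven", "linbelvigal", "ta"
Leaf count: 10

10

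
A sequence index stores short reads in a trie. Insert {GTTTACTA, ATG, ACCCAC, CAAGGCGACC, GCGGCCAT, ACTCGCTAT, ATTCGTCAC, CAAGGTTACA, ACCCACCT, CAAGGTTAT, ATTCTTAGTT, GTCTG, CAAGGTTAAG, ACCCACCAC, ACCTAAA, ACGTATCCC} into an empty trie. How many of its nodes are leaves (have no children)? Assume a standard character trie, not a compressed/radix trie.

Leaves are exactly the stored words that no other stored word extends.
Those words: "ACCCACCAC", "ACCCACCT", "ACCTAAA", "ACGTATCCC", "ACTCGCTAT", "ATG", "ATTCGTCAC", "ATTCTTAGTT", "CAAGGCGACC", "CAAGGTTAAG", "CAAGGTTACA", "CAAGGTTAT", "GCGGCCAT", "GTCTG", "GTTTACTA"
Leaf count: 15

15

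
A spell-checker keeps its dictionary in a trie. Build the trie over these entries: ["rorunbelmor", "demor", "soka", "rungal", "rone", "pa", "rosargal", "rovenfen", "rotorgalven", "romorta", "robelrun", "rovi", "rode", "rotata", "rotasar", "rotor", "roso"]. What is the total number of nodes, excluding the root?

71

Insert word by word; a character creates a node only if that edge doesn't already exist:
  "rorunbelmor" → 11 new (r, o, r, u, n, b, e, l, m, o, r)
  "demor" → 5 new (d, e, m, o, r)
  "soka" → 4 new (s, o, k, a)
  "rungal" → prefix "r" already present; 5 new (u, n, g, a, l)
  "rone" → prefix "ro" already present; 2 new (n, e)
  "pa" → 2 new (p, a)
  "rosargal" → prefix "ro" already present; 6 new (s, a, r, g, a, l)
  "rovenfen" → prefix "ro" already present; 6 new (v, e, n, f, e, n)
  "rotorgalven" → prefix "ro" already present; 9 new (t, o, r, g, a, l, v, e, n)
  "romorta" → prefix "ro" already present; 5 new (m, o, r, t, a)
  "robelrun" → prefix "ro" already present; 6 new (b, e, l, r, u, n)
  "rovi" → prefix "rov" already present; 1 new (i)
  "rode" → prefix "ro" already present; 2 new (d, e)
  "rotata" → prefix "rot" already present; 3 new (a, t, a)
  "rotasar" → prefix "rota" already present; 3 new (s, a, r)
  "rotor" → prefix "rotor" already present; 0 new (none)
  "roso" → prefix "ros" already present; 1 new (o)
Total nodes = 11 + 5 + 4 + 5 + 2 + 2 + 6 + 6 + 9 + 5 + 6 + 1 + 2 + 3 + 3 + 0 + 1 = 71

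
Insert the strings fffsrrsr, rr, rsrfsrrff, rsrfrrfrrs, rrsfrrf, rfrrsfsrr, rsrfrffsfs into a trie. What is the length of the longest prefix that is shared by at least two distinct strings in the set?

5

Equivalently: take the maximum, over all pairs, of their longest common prefix length.
"rsrfrffsfs" and "rsrfrrfrrs" agree on "rsrfr" (5 characters) before diverging; nothing deeper is shared.
Longest shared-prefix length: 5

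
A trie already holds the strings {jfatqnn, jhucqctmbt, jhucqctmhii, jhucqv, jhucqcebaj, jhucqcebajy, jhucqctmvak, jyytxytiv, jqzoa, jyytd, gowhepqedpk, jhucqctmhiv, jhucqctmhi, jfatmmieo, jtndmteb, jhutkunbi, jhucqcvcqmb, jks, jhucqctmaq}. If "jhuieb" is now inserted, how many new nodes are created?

3

Walking "jhuieb" from the root, the first 3 characters ("jhu") follow existing edges; "i" is the first miss.
So 6 − 3 = 3 new nodes.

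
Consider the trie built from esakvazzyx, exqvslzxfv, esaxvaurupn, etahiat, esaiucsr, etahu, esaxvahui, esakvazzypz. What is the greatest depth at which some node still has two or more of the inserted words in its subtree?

The deepest shared node is where two words last agree before diverging.
e.g. "esakvazzypz" and "esakvazzyx" share the prefix "esakvazzy" of length 9; no pair shares a longer one.
Longest shared-prefix length: 9

9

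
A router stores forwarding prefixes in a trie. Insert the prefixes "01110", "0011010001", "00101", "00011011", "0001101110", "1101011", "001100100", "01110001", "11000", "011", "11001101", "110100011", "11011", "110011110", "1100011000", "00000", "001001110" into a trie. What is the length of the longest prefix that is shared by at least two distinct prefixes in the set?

The deepest shared node is where two words last agree before diverging.
e.g. "00011011" and "0001101110" share the prefix "00011011" of length 8; no pair shares a longer one.
Longest shared-prefix length: 8

8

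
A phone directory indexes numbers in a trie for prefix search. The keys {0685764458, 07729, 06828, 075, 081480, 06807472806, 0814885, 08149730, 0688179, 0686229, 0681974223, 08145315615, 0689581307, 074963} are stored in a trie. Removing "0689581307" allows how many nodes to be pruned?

Walk "0689581307" from the leaf back toward the root, removing each node that no remaining word uses.
The suffix "9581307" (7 nodes) is used only by "0689581307"; the node for "068" still has the child "5", so pruning stops there.
Nodes removed: 7

7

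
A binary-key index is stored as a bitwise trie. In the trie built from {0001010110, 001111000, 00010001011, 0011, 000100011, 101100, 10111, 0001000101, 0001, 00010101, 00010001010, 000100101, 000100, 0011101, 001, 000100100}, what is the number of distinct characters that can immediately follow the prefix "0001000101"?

Follow the path "0001000101" to its node, then look at its outgoing edges.
Distinct next characters after "0001000101": 0, 1.
That node has 2 child edges.

2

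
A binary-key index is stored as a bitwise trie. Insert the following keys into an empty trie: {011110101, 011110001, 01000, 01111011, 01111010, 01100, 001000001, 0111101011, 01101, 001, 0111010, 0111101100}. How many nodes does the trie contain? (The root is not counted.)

33

Count nodes per top-level branch (shared prefixes stored once):
  '0'-branch (001, 001000001, 01000, 01100, 01101, 0111010, 011110001, 01111010, 011110101, 0111101011, 01111011, 0111101100): 33 nodes
Sum: 33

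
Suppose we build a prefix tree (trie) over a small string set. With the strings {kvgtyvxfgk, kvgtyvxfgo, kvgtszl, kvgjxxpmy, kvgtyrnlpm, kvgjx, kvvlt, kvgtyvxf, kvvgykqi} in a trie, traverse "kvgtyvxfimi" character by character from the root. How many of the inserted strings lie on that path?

1

Traverse "kvgtyvxfimi" character by character; count nodes along the way that are marked as word ends.
Prefixes of the query that are stored words: "kvgtyvxf"
Count: 1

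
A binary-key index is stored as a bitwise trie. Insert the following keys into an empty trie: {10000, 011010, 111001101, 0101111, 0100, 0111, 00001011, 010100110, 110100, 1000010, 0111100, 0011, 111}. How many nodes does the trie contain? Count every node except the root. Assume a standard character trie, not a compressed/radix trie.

For each word, the new-node count is its length minus the longest prefix already in the trie:
  "10000" → 5 new (1, 0, 0, 0, 0)
  "011010" → 6 new (0, 1, 1, 0, 1, 0)
  "111001101" → prefix "1" already present; 8 new (1, 1, 0, 0, 1, 1, 0, 1)
  "0101111" → prefix "01" already present; 5 new (0, 1, 1, 1, 1)
  "0100" → prefix "010" already present; 1 new (0)
  "0111" → prefix "011" already present; 1 new (1)
  "00001011" → prefix "0" already present; 7 new (0, 0, 0, 1, 0, 1, 1)
  "010100110" → prefix "0101" already present; 5 new (0, 0, 1, 1, 0)
  "110100" → prefix "11" already present; 4 new (0, 1, 0, 0)
  "1000010" → prefix "10000" already present; 2 new (1, 0)
  "0111100" → prefix "0111" already present; 3 new (1, 0, 0)
  "0011" → prefix "00" already present; 2 new (1, 1)
  "111" → prefix "111" already present; 0 new (none)
Total nodes = 5 + 6 + 8 + 5 + 1 + 1 + 7 + 5 + 4 + 2 + 3 + 2 + 0 = 49

49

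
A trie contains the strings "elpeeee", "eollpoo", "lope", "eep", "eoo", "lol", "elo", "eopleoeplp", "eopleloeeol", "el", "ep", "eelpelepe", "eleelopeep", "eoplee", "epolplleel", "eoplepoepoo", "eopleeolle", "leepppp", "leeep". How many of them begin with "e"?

15

Filter for entries beginning with "e":
Words under "e": eelpelepe, eep, el, eleelopeep, elo, elpeeee, eollpoo, eoo, eoplee, eopleeolle, eopleloeeol, eopleoeplp, eoplepoepoo, ep, epolplleel
Count: 15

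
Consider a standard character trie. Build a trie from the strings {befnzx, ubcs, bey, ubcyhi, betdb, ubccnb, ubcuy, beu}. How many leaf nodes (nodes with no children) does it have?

A leaf is a node with no children — equivalently, the end of a word that is not a proper prefix of any other stored word.
Those words: "befnzx", "betdb", "beu", "bey", "ubccnb", "ubcs", "ubcuy", "ubcyhi"
Leaf count: 8

8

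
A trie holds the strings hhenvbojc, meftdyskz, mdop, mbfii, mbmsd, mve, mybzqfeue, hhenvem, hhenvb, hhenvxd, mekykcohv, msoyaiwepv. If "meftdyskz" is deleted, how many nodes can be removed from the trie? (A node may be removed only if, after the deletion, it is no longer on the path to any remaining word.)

A node on "meftdyskz"'s path can go only if nothing else ends at it or branches off below it.
The suffix "ftdyskz" (7 nodes) is used only by "meftdyskz"; the node for "me" still has the child "k", so pruning stops there.
Nodes removed: 7

7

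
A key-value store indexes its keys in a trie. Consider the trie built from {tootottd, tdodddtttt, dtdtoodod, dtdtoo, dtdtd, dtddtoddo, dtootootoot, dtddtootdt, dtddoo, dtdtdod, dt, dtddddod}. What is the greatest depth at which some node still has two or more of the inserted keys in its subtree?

Look for the deepest trie node that still has at least two words in its subtree.
e.g. "dtddtoddo" and "dtddtootdt" share the prefix "dtddto" of length 6; no pair shares a longer one.
Longest shared-prefix length: 6

6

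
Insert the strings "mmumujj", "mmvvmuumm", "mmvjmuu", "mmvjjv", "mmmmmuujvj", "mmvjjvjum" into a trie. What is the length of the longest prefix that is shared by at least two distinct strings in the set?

6

The deepest shared node is where two words last agree before diverging.
e.g. "mmvjjv" and "mmvjjvjum" share the prefix "mmvjjv" of length 6; no pair shares a longer one.
Longest shared-prefix length: 6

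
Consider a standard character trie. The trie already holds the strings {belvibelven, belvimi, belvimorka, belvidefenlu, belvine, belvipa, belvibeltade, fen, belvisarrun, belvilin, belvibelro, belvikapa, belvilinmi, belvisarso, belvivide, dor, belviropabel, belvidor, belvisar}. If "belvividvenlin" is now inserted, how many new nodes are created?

6

Walking "belvividvenlin" from the root, the first 8 characters ("belvivid") follow existing edges; "v" is the first miss.
Each of the 6 remaining characters creates one node.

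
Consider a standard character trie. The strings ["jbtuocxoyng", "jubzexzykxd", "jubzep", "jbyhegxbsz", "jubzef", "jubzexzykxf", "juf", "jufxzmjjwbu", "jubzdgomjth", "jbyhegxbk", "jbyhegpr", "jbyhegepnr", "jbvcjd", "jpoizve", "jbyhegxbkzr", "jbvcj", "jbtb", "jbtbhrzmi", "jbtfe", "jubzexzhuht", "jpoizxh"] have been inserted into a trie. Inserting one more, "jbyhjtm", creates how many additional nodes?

"jbyh" is already a path in the trie; the remaining "jtm" must be added.
New nodes needed: |"jbyhjtm"| − 4 = 7 − 4 = 3.

3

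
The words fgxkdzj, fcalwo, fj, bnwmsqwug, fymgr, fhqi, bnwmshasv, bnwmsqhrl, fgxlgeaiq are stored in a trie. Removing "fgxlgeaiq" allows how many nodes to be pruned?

6

After clearing the end-marker at "fgxlgeaiq", prune upward until reaching a node still needed by another word.
The suffix "lgeaiq" (6 nodes) is used only by "fgxlgeaiq"; the node for "fgx" still has the child "k", so pruning stops there.
Nodes removed: 6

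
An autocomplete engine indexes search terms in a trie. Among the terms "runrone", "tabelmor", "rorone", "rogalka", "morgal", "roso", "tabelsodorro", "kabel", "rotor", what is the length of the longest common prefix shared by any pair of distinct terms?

5

The deepest shared node is where two words last agree before diverging.
"tabelmor" and "tabelsodorro" agree on "tabel" (5 characters) before diverging; nothing deeper is shared.
Longest shared-prefix length: 5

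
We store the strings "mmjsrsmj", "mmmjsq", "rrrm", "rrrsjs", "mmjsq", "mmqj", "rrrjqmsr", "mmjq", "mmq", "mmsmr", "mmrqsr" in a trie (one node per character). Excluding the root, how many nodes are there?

35

For each word, the new-node count is its length minus the longest prefix already in the trie:
  "mmjsrsmj" → 8 new (m, m, j, s, r, s, m, j)
  "mmmjsq" → prefix "mm" already present; 4 new (m, j, s, q)
  "rrrm" → 4 new (r, r, r, m)
  "rrrsjs" → prefix "rrr" already present; 3 new (s, j, s)
  "mmjsq" → prefix "mmjs" already present; 1 new (q)
  "mmqj" → prefix "mm" already present; 2 new (q, j)
  "rrrjqmsr" → prefix "rrr" already present; 5 new (j, q, m, s, r)
  "mmjq" → prefix "mmj" already present; 1 new (q)
  "mmq" → prefix "mmq" already present; 0 new (none)
  "mmsmr" → prefix "mm" already present; 3 new (s, m, r)
  "mmrqsr" → prefix "mm" already present; 4 new (r, q, s, r)
Total nodes = 8 + 4 + 4 + 3 + 1 + 2 + 5 + 1 + 0 + 3 + 4 = 35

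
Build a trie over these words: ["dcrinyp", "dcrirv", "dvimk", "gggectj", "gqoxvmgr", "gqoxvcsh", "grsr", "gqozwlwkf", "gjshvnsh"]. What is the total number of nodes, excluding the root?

46

For each word, the new-node count is its length minus the longest prefix already in the trie:
  "dcrinyp" → 7 new (d, c, r, i, n, y, p)
  "dcrirv" → prefix "dcri" already present; 2 new (r, v)
  "dvimk" → prefix "d" already present; 4 new (v, i, m, k)
  "gggectj" → 7 new (g, g, g, e, c, t, j)
  "gqoxvmgr" → prefix "g" already present; 7 new (q, o, x, v, m, g, r)
  "gqoxvcsh" → prefix "gqoxv" already present; 3 new (c, s, h)
  "grsr" → prefix "g" already present; 3 new (r, s, r)
  "gqozwlwkf" → prefix "gqo" already present; 6 new (z, w, l, w, k, f)
  "gjshvnsh" → prefix "g" already present; 7 new (j, s, h, v, n, s, h)
Total nodes = 7 + 2 + 4 + 7 + 7 + 3 + 3 + 6 + 7 = 46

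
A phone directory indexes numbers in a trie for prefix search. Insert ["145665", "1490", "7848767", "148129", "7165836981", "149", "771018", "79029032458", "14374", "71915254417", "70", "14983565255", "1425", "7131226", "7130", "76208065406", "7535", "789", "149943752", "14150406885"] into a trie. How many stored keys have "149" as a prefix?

Walk to "149"; the words in its subtree are exactly those with that prefix.
Words under "149": 149, 1490, 14983565255, 149943752
Count: 4

4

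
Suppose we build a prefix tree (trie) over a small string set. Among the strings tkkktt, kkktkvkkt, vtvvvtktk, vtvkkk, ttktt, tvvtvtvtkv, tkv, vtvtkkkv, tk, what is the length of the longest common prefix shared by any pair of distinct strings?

Look for the deepest trie node that still has at least two words in its subtree.
"vtvkkk" and "vtvtkkkv" agree on "vtv" (3 characters) before diverging; nothing deeper is shared.
Longest shared-prefix length: 3

3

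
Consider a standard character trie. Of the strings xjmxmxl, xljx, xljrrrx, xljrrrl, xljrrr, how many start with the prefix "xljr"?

Filter for entries beginning with "xljr":
Words under "xljr": xljrrr, xljrrrl, xljrrrx
Count: 3

3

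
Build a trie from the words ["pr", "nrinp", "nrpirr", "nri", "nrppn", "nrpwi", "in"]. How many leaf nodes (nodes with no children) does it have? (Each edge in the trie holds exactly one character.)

6

A leaf is a node with no children — equivalently, the end of a word that is not a proper prefix of any other stored word.
Those words: "in", "nrinp", "nrpirr", "nrppn", "nrpwi", "pr"
Leaf count: 6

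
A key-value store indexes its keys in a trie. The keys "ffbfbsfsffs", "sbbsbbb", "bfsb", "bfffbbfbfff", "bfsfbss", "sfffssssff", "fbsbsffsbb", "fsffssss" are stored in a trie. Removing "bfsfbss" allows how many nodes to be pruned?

4

After clearing the end-marker at "bfsfbss", prune upward until reaching a node still needed by another word.
The suffix "fbss" (4 nodes) is used only by "bfsfbss"; the node for "bfs" still has the child "b", so pruning stops there.
Nodes removed: 4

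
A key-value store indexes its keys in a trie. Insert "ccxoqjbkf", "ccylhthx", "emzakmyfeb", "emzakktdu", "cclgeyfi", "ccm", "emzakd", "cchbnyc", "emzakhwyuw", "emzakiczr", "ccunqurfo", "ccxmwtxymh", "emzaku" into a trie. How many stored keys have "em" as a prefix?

6

Filter for entries beginning with "em":
Words under "em": emzakd, emzakhwyuw, emzakiczr, emzakktdu, emzakmyfeb, emzaku
Count: 6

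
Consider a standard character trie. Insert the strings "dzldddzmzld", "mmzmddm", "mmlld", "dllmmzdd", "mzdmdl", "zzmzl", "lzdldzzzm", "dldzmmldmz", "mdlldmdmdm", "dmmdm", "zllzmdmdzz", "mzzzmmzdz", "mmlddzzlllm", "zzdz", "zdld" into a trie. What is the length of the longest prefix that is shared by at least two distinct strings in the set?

3

Look for the deepest trie node that still has at least two words in its subtree.
e.g. "mmlddzzlllm" and "mmlld" share the prefix "mml" of length 3; no pair shares a longer one.
Longest shared-prefix length: 3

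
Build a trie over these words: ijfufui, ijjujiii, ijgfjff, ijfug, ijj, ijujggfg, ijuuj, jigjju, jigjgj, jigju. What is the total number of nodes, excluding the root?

Trie structure (* marks end of a word):
(root)
├─ i
│  └─ j
│     ├─ f
│     │  └─ u
│     │     ├─ f
│     │     │  └─ u
│     │     │     └─ i *
│     │     └─ g *
│     ├─ g
│     │  └─ f
│     │     └─ j
│     │        └─ f
│     │           └─ f *
│     ├─ j *
│     │  └─ u
│     │     └─ j
│     │        └─ i
│     │           └─ i
│     │              └─ i *
│     └─ u
│        ├─ j
│        │  └─ g
│        │     └─ g
│        │        └─ f
│        │           └─ g *
│        └─ u
│           └─ j *
└─ j
   └─ i
      └─ g
         └─ j
            ├─ g
            │  └─ j *
            ├─ j
            │  └─ u *
            └─ u *
Counting every labelled node above: 36.

36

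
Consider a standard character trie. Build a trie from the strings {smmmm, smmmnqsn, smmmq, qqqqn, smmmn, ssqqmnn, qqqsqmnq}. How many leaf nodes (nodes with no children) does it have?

6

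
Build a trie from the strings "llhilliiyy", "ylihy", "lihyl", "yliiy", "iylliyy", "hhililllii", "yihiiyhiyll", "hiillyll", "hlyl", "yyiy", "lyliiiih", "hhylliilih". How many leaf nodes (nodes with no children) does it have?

12

A leaf is a node with no children — equivalently, the end of a word that is not a proper prefix of any other stored word.
Those words: "hhililllii", "hhylliilih", "hiillyll", "hlyl", "iylliyy", "lihyl", "llhilliiyy", "lyliiiih", "yihiiyhiyll", "ylihy", "yliiy", "yyiy"
Leaf count: 12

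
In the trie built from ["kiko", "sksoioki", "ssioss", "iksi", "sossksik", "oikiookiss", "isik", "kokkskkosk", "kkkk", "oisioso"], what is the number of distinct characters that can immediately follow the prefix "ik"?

1

The children of the "ik" node are the distinct next characters among strings starting with "ik".
Characters that immediately follow "ik" among the stored strings: {s}.
That node has 1 child edge.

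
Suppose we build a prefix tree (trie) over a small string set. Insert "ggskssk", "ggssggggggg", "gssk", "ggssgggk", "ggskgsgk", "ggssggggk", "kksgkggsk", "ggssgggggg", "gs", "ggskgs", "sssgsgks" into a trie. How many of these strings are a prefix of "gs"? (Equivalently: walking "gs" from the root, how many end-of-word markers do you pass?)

1

Walk "gs" from the root; an end-of-word marker is hit whenever a stored word is a prefix of "gs".
Prefixes of the query that are stored words: "gs"
Count: 1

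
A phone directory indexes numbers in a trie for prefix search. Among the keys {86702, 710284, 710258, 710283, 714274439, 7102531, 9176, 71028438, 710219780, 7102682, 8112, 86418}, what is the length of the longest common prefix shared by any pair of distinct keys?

6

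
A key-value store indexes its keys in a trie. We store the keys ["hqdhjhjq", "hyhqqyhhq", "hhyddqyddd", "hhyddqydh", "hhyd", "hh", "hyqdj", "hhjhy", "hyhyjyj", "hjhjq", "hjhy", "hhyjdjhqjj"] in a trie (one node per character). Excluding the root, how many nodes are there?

48

Insert word by word; a character creates a node only if that edge doesn't already exist:
  "hqdhjhjq" → 8 new (h, q, d, h, j, h, j, q)
  "hyhqqyhhq" → prefix "h" already present; 8 new (y, h, q, q, y, h, h, q)
  "hhyddqyddd" → prefix "h" already present; 9 new (h, y, d, d, q, y, d, d, d)
  "hhyddqydh" → prefix "hhyddqyd" already present; 1 new (h)
  "hhyd" → prefix "hhyd" already present; 0 new (none)
  "hh" → prefix "hh" already present; 0 new (none)
  "hyqdj" → prefix "hy" already present; 3 new (q, d, j)
  "hhjhy" → prefix "hh" already present; 3 new (j, h, y)
  "hyhyjyj" → prefix "hyh" already present; 4 new (y, j, y, j)
  "hjhjq" → prefix "h" already present; 4 new (j, h, j, q)
  "hjhy" → prefix "hjh" already present; 1 new (y)
  "hhyjdjhqjj" → prefix "hhy" already present; 7 new (j, d, j, h, q, j, j)
Total nodes = 8 + 8 + 9 + 1 + 0 + 0 + 3 + 3 + 4 + 4 + 1 + 7 = 48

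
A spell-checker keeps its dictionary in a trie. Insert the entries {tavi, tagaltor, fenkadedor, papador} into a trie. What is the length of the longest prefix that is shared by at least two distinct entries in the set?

Look for the deepest trie node that still has at least two words in its subtree.
"tagaltor" and "tavi" agree on "ta" (2 characters) before diverging; nothing deeper is shared.
Longest shared-prefix length: 2

2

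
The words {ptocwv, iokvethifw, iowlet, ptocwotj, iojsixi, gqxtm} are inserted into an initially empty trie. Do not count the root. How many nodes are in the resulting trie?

33

Trie structure (* marks end of a word):
(root)
├─ g
│  └─ q
│     └─ x
│        └─ t
│           └─ m *
├─ i
│  └─ o
│     ├─ j
│     │  └─ s
│     │     └─ i
│     │        └─ x
│     │           └─ i *
│     ├─ k
│     │  └─ v
│     │     └─ e
│     │        └─ t
│     │           └─ h
│     │              └─ i
│     │                 └─ f
│     │                    └─ w *
│     └─ w
│        └─ l
│           └─ e
│              └─ t *
└─ p
   └─ t
      └─ o
         └─ c
            └─ w
               ├─ o
               │  └─ t
               │     └─ j *
               └─ v *
Counting every labelled node above: 33.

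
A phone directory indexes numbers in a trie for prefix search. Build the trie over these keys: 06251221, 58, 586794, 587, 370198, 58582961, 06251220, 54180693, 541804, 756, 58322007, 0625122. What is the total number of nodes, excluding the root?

Insert word by word; a character creates a node only if that edge doesn't already exist:
  "06251221" → 8 new (0, 6, 2, 5, 1, 2, 2, 1)
  "58" → 2 new (5, 8)
  "586794" → prefix "58" already present; 4 new (6, 7, 9, 4)
  "587" → prefix "58" already present; 1 new (7)
  "370198" → 6 new (3, 7, 0, 1, 9, 8)
  "58582961" → prefix "58" already present; 6 new (5, 8, 2, 9, 6, 1)
  "06251220" → prefix "0625122" already present; 1 new (0)
  "54180693" → prefix "5" already present; 7 new (4, 1, 8, 0, 6, 9, 3)
  "541804" → prefix "54180" already present; 1 new (4)
  "756" → 3 new (7, 5, 6)
  "58322007" → prefix "58" already present; 6 new (3, 2, 2, 0, 0, 7)
  "0625122" → prefix "0625122" already present; 0 new (none)
Total nodes = 8 + 2 + 4 + 1 + 6 + 6 + 1 + 7 + 1 + 3 + 6 + 0 = 45

45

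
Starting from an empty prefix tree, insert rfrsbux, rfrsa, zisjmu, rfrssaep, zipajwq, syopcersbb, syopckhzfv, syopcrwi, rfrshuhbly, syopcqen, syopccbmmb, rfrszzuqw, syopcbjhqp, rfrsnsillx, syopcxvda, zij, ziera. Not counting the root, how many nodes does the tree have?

79

Trace insertions, counting only characters that open a new branch:
  "rfrsbux" → 7 new (r, f, r, s, b, u, x)
  "rfrsa" → prefix "rfrs" already present; 1 new (a)
  "zisjmu" → 6 new (z, i, s, j, m, u)
  "rfrssaep" → prefix "rfrs" already present; 4 new (s, a, e, p)
  "zipajwq" → prefix "zi" already present; 5 new (p, a, j, w, q)
  "syopcersbb" → 10 new (s, y, o, p, c, e, r, s, b, b)
  "syopckhzfv" → prefix "syopc" already present; 5 new (k, h, z, f, v)
  "syopcrwi" → prefix "syopc" already present; 3 new (r, w, i)
  "rfrshuhbly" → prefix "rfrs" already present; 6 new (h, u, h, b, l, y)
  "syopcqen" → prefix "syopc" already present; 3 new (q, e, n)
  "syopccbmmb" → prefix "syopc" already present; 5 new (c, b, m, m, b)
  "rfrszzuqw" → prefix "rfrs" already present; 5 new (z, z, u, q, w)
  "syopcbjhqp" → prefix "syopc" already present; 5 new (b, j, h, q, p)
  "rfrsnsillx" → prefix "rfrs" already present; 6 new (n, s, i, l, l, x)
  "syopcxvda" → prefix "syopc" already present; 4 new (x, v, d, a)
  "zij" → prefix "zi" already present; 1 new (j)
  "ziera" → prefix "zi" already present; 3 new (e, r, a)
Total nodes = 7 + 1 + 6 + 4 + 5 + 10 + 5 + 3 + 6 + 3 + 5 + 5 + 5 + 6 + 4 + 1 + 3 = 79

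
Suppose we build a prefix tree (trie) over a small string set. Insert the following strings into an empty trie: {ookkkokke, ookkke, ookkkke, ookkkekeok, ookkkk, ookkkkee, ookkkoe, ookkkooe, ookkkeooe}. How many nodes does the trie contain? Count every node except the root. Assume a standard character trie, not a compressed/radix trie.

23

Insert word by word; a character creates a node only if that edge doesn't already exist:
  "ookkkokke" → 9 new (o, o, k, k, k, o, k, k, e)
  "ookkke" → prefix "ookkk" already present; 1 new (e)
  "ookkkke" → prefix "ookkk" already present; 2 new (k, e)
  "ookkkekeok" → prefix "ookkke" already present; 4 new (k, e, o, k)
  "ookkkk" → prefix "ookkkk" already present; 0 new (none)
  "ookkkkee" → prefix "ookkkke" already present; 1 new (e)
  "ookkkoe" → prefix "ookkko" already present; 1 new (e)
  "ookkkooe" → prefix "ookkko" already present; 2 new (o, e)
  "ookkkeooe" → prefix "ookkke" already present; 3 new (o, o, e)
Total nodes = 9 + 1 + 2 + 4 + 0 + 1 + 1 + 2 + 3 = 23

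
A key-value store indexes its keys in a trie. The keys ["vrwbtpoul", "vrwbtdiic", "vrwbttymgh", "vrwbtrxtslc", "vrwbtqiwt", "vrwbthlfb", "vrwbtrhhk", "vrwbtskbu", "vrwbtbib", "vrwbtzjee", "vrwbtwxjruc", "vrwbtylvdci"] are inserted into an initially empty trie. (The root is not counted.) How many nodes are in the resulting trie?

Trace insertions, counting only characters that open a new branch:
  "vrwbtpoul" → 9 new (v, r, w, b, t, p, o, u, l)
  "vrwbtdiic" → prefix "vrwbt" already present; 4 new (d, i, i, c)
  "vrwbttymgh" → prefix "vrwbt" already present; 5 new (t, y, m, g, h)
  "vrwbtrxtslc" → prefix "vrwbt" already present; 6 new (r, x, t, s, l, c)
  "vrwbtqiwt" → prefix "vrwbt" already present; 4 new (q, i, w, t)
  "vrwbthlfb" → prefix "vrwbt" already present; 4 new (h, l, f, b)
  "vrwbtrhhk" → prefix "vrwbtr" already present; 3 new (h, h, k)
  "vrwbtskbu" → prefix "vrwbt" already present; 4 new (s, k, b, u)
  "vrwbtbib" → prefix "vrwbt" already present; 3 new (b, i, b)
  "vrwbtzjee" → prefix "vrwbt" already present; 4 new (z, j, e, e)
  "vrwbtwxjruc" → prefix "vrwbt" already present; 6 new (w, x, j, r, u, c)
  "vrwbtylvdci" → prefix "vrwbt" already present; 6 new (y, l, v, d, c, i)
Total nodes = 9 + 4 + 5 + 6 + 4 + 4 + 3 + 4 + 3 + 4 + 6 + 6 = 58

58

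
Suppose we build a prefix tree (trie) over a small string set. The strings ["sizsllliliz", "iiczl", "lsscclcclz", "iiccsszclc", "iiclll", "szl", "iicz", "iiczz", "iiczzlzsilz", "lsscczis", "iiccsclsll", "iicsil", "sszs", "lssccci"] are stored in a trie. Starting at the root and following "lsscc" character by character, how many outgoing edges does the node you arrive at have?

3

Follow the path "lsscc" to its node, then look at its outgoing edges.
Characters that immediately follow "lsscc" among the stored strings: {c, l, z}.
That node has 3 child edges.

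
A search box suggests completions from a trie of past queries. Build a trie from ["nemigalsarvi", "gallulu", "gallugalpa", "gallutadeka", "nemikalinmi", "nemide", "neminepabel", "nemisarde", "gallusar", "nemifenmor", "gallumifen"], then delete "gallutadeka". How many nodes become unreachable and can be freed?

6

A node on "gallutadeka"'s path can go only if nothing else ends at it or branches off below it.
The suffix "tadeka" (6 nodes) is used only by "gallutadeka"; the node for "gallu" still has the child "l", so pruning stops there.
Nodes removed: 6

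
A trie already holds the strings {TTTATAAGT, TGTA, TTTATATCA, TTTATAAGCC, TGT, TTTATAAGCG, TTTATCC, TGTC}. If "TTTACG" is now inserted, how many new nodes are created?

Walking "TTTACG" from the root, the first 4 characters ("TTTA") follow existing edges; "C" is the first miss.
New nodes needed: |"TTTACG"| − 4 = 6 − 4 = 2.

2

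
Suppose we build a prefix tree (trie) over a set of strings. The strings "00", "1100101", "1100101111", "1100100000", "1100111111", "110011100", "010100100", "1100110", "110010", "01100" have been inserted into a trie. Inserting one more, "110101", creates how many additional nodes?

3

The longest prefix of "110101" already in the trie is "110" (length 3).
So 6 − 3 = 3 new nodes.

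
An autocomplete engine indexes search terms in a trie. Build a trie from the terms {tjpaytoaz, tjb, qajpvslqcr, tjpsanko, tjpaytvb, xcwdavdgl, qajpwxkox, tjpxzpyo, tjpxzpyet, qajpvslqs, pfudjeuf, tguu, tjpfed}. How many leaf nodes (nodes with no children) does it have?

Leaves are exactly the stored words that no other stored word extends.
Those words: "pfudjeuf", "qajpvslqcr", "qajpvslqs", "qajpwxkox", "tguu", "tjb", "tjpaytoaz", "tjpaytvb", "tjpfed", "tjpsanko", "tjpxzpyet", "tjpxzpyo", "xcwdavdgl"
Leaf count: 13

13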